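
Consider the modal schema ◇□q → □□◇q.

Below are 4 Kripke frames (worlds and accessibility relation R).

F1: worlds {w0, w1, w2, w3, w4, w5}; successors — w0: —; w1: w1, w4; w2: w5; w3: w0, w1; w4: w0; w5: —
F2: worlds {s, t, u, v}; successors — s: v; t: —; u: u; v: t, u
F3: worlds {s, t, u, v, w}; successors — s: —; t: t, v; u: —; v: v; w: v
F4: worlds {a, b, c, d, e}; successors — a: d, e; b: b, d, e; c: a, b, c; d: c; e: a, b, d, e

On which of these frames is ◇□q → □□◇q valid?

The schema corresponds to a generalized confluence (Geach) condition: ∀x ∀y ∀z ((xRy ∧ xR²z) → ∃w (yRw ∧ zRw)).
F1: fails — w1Rw1, w1R²w0 but no w with w1Rw and w0Rw.
F2: fails — sRv, sR²t but no w with vRw and tRw.
F3: satisfies the condition.
F4: fails — aRd, aR²a but no w with dRw and aRw.

F3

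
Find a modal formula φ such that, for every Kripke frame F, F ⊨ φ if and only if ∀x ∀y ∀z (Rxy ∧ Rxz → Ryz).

A defining formula is ◇ψ → □◇ψ (the 5 axiom).
Suppose ◇ψ→□◇ψ is valid. Take Rxy, Rxz and set V(ψ)={y}. Then ◇ψ at x, so □◇ψ at x, so ◇ψ at z, so some w with Rzw has ψ; w=y, i.e. Rzy. By symmetry of the argument, Ryz.

◇ψ → □◇ψ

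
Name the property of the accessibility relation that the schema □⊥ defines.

Emptiness of R

□⊥ is valid iff no world has any successor (otherwise □⊥ fails at any world with one).
Conversely, on a frame with emptiness of R the schema holds at every world under every valuation.
Frame condition: ∀x ∀y ¬Rxy.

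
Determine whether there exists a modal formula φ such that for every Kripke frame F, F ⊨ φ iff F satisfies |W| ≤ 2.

No

Any modally definable frame class is closed under disjoint unions.
Any modal formula valid on each of 3 disjoint one-world frames is valid on their disjoint union (validity is preserved under disjoint unions). Each one-world frame has |W|=1≤2, but the union has |W|=3.
Hence having at most 2 worlds is not modally definable.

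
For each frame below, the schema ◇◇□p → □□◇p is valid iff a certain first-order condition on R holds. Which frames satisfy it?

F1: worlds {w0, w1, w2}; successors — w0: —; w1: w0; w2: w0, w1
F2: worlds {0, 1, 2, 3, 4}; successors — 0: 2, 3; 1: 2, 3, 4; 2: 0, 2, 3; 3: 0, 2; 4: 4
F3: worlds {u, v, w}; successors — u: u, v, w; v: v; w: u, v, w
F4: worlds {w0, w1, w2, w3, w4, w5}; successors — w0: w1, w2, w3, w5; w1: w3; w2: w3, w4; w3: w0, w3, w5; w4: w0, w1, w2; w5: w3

This is the axiom for a generalized confluence (Geach) condition; its first-order frame correspondent is ∀x ∀y ∀z ((xR²y ∧ xR²z) → ∃w (yRw ∧ zRw)).
F1: fails — w2R²w0, w2R²w0 but no w with w0Rw and w0Rw.
F2: fails — 1R²0, 1R²4 but no w with 0Rw and 4Rw.
F3: holds.
F4: fails — w0R²w4, w0R²w5 but no w with w4Rw and w5Rw.
Valid on: F3.

F3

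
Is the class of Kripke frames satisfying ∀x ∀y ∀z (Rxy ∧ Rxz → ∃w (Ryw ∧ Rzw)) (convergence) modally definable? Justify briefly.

Yes, by ◇□q → □◇q

The condition is convergence. A defining modal formula is ◇□q → □◇q.
Suppose ◇□q→□◇q is valid. Take Rxy, Rxz and set V(q)={w : Ryw}. Then □q at y so ◇□q at x, so □◇q at x, so ◇q at z, giving w with Rzw and Ryw.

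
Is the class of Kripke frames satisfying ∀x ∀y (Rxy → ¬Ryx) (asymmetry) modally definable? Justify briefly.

If a class were modally definable it would be closed under surjective bounded morphisms (Goldblatt–Thomason).
The 5-cycle (worlds s,t,u,v,w with s→t→u→v→w→s) is asymmetric. Mapping every world to a single reflexive point • is a surjective bounded morphism, and the reflexive point is not asymmetric (R•• but asymmetry requires ¬R••).
So no modal formula (or set of formulas) defines exactly the asymmetric frames.

Not modally definable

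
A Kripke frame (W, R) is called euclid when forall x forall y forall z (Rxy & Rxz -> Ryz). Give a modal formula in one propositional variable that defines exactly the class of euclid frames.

The condition is the Euclidean property. The 5 schema ◇p → □◇p defines it.
Suppose ◇p→□◇p is valid. Take Rxy, Rxz and set V(p)={y}. Then ◇p at x, so □◇p at x, so ◇p at z, so some w with Rzw has p; w=y, i.e. Rzy. By symmetry of the argument, Ryz.

◇p → □◇p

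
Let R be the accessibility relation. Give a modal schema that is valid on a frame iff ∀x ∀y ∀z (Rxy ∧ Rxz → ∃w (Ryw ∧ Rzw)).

◇□s → □◇s

The condition is convergence. The .2 schema ◇□s → □◇s defines it.
Suppose ◇□s→□◇s is valid. Take Rxy, Rxz and set V(s)={w : Ryw}. Then □s at y so ◇□s at x, so □◇s at x, so ◇s at z, giving w with Rzw and Ryw.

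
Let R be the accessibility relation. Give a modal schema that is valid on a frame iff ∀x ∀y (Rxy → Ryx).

p → □◇p

This is symmetry; the standard corresponding axiom is B: p → □◇p.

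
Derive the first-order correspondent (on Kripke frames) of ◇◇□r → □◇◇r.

This is a Sahlqvist (Geach-type) schema ◇^2□^1r → □^1◇^2r.
Minimal-valuation argument: fix x; take any y with xR^2y and any z with xR^1z. Set V(r) to the set of worlds R-reachable from y in exactly 1 step. Then □^1r holds at y, so the antecedent holds at x; validity forces ◇^2r at z, giving a w with zR^2w and yR^1w.
First-order correspondent: ∀x ∀y ∀z ((xR²y ∧ xRz) → ∃w (yRw ∧ zR²w)).

∀x ∀y ∀z ((xR²y ∧ xRz) → ∃w (yRw ∧ zR²w))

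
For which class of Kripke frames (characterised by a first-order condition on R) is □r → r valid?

Suppose □r→r is valid. At any x set V(r)={w : Rxw}. Then □r holds at x, so r holds at x, i.e. Rxx.

Reflexivity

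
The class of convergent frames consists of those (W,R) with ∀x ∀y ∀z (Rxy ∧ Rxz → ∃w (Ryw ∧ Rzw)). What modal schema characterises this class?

◇□s → □◇s

This is convergence; the standard corresponding axiom is .2: ◇□s → □◇s.
Suppose ◇□s→□◇s is valid. Take Rxy, Rxz and set V(s)={w : Ryw}. Then □s at y so ◇□s at x, so □◇s at x, so ◇s at z, giving w with Rzw and Ryw.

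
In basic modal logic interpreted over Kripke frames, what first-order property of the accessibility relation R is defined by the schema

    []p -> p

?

Suppose □p→p is valid. At any x set V(p)={w : Rxw}. Then □p holds at x, so p holds at x, i.e. Rxx.

reflexivity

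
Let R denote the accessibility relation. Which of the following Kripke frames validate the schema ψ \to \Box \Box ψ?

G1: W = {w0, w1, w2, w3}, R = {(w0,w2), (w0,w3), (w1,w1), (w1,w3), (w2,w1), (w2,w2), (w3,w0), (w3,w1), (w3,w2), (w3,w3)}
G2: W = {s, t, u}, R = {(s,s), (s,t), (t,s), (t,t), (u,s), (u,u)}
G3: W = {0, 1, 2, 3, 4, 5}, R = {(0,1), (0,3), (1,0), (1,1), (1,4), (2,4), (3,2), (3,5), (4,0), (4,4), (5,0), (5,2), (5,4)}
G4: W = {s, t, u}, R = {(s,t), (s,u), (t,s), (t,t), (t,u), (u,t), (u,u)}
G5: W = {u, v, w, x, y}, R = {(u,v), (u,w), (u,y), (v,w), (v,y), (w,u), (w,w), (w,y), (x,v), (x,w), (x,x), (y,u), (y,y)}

none

This is the axiom for a generalized confluence (Geach) condition; its first-order frame correspondent is \forall x \forall z (x R^2 z \to \exists w (x = w \wedge z = w)).
G1: fails — w0R²w1 but w0 ≠ w1.
G2: fails — sR²t but s ≠ t.
G3: fails — 0R²1 but 0 ≠ 1.
G4: fails — sR²t but s ≠ t.
G5: fails — uR²w but u ≠ w.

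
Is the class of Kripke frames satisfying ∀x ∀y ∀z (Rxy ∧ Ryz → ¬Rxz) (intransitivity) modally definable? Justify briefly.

Any modally definable frame class is closed under surjective bounded morphisms.
The 3-cycle (worlds a,b,c with a→b→c→a) is intransitive. Mapping every world to a single reflexive point • is a surjective bounded morphism; the reflexive point is not intransitive (R••∧R•• but R••).
So the class is not modally definable.

No — not modally definable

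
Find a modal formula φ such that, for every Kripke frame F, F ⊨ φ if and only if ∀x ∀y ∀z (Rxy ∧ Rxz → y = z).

A defining formula is ◇q → □q (the CD axiom).
Suppose ◇q→□q is valid. Take Rxy, Rxz and set V(q)={y}. Then ◇q at x, so □q at x, so q at z, i.e. z=y.

◇q → □q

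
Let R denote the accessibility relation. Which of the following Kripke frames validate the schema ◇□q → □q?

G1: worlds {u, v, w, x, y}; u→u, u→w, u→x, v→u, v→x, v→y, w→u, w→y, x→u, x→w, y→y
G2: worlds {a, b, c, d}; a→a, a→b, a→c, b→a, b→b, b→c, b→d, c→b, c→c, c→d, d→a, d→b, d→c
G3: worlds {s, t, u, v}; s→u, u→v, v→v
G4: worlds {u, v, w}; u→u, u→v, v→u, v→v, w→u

G4

This is the axiom for the Euclidean property; its first-order frame correspondent is ∀x ∀y ∀z (Rxy ∧ Rxz → Ryz).
G1: fails — Ruw and Ruw but not Rww.
G2: fails — Rac and Raa but not Rca.
G3: fails — Rsu and Rsu but not Ruu.
G4: ✓.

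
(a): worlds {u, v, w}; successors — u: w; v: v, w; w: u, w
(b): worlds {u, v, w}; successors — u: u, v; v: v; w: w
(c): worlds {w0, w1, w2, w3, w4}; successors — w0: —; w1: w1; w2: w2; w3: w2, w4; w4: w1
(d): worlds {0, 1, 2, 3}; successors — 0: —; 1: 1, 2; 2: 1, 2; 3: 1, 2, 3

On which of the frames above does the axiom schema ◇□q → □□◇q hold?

(a), (b), (d)

This is the axiom for a generalized confluence (Geach) condition; its first-order frame correspondent is ∀x ∀y ∀z ((xRy ∧ xR²z) → ∃w (yRw ∧ zRw)).
(a): satisfies the condition.
(b): satisfies the condition.
(c): fails — w3Rw2, w3R²w1 but no w with w2Rw and w1Rw.
(d): satisfies the condition.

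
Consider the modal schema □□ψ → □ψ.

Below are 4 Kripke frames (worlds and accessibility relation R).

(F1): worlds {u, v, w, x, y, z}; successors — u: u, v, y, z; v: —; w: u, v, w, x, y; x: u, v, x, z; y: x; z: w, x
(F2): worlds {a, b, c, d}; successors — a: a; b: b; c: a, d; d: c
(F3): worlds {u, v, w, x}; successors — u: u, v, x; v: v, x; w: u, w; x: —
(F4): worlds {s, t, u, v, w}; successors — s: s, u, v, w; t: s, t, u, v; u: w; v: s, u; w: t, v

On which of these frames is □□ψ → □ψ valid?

(F1), (F3)

This is the axiom for density; its first-order frame correspondent is ∀x ∀y (Rxy → ∃z (Rxz ∧ Rzy)).
(F1): satisfies the condition.
(F2): fails — Rcd but no z with Rcz and Rzd.
(F3): satisfies the condition.
(F4): fails — Ruw but no z with Ruz and Rzw.
Valid on: (F1), (F3).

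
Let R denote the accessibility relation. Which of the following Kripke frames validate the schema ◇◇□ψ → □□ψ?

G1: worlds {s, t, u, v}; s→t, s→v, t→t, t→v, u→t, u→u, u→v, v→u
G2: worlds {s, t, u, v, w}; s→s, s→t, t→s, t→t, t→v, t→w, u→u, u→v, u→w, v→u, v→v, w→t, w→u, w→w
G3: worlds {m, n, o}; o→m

The schema corresponds to a generalized confluence (Geach) condition: ∀x ∀y ∀z ((xR²y ∧ xR²z) → ∃w (yRw ∧ z = w)).
G1: fails — sR²t, sR²u but no w with tRw and u=w.
G2: fails — sR²s, sR²v but no w* with sRw* and v=w*.
G3: ✓.
Valid on: G3.

G3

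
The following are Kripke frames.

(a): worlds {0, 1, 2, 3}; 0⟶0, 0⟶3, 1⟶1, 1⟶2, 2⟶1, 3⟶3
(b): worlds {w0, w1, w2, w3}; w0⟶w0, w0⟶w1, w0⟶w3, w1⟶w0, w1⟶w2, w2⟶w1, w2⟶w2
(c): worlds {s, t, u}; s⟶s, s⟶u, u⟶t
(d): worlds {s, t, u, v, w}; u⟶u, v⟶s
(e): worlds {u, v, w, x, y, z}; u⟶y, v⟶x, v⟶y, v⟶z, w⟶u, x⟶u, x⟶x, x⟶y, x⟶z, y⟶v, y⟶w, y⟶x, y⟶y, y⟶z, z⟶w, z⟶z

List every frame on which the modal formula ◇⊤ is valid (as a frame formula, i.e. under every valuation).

(a), (e)

Frame correspondent (Sahlqvist): ∀x ∃y Rxy — i.e. seriality.
(a): condition met.
(b): fails — world w3 has no successor.
(c): fails — world t has no successor.
(d): fails — world s has no successor.
(e): condition met.
Valid on: (a), (e).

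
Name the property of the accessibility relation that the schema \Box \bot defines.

emptiness of R: \forall x \forall y \neg Rxy

□⊥ is valid iff no world has any successor (otherwise □⊥ fails at any world with one).
Conversely, any frame satisfying \forall x \forall y \neg Rxy validates the schema.
So the correspondent is emptiness of R.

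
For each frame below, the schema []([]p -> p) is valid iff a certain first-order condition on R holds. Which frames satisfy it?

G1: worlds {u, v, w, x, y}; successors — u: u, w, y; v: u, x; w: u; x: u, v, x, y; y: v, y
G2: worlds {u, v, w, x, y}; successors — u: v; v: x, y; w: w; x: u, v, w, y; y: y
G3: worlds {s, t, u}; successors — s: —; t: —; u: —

G3

This is the axiom for shift-reflexivity; its first-order frame correspondent is forall x forall y (Rxy -> Ryy).
G1: fails — Ruw but not Rww.
G2: fails — Ruv but not Rvv.
G3: satisfies the condition.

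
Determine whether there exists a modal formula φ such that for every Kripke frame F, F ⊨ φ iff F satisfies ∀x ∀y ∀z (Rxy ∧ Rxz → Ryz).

The condition is the Euclidean property. A defining modal formula is ◇r → □◇r.

Yes — defined by ◇r → □◇r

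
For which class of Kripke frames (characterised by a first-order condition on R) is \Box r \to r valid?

Reflexivity

Suppose □r→r is valid. At any x set V(r)={w : Rxw}. Then □r holds at x, so r holds at x, i.e. Rxx.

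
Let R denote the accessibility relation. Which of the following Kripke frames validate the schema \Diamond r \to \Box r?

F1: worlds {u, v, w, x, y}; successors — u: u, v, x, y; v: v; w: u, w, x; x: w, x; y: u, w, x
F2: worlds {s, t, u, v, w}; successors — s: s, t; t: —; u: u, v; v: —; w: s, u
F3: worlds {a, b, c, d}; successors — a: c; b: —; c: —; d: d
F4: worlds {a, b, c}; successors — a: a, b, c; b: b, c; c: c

F3

Frame correspondent (Sahlqvist): \forall x \forall y \forall z (Rxy \wedge Rxz \to y = z) — i.e. partial functionality.
F1: fails — u sees both u and v.
F2: fails — s sees both s and t.
F3: satisfies the condition.
F4: fails — a sees both a and b.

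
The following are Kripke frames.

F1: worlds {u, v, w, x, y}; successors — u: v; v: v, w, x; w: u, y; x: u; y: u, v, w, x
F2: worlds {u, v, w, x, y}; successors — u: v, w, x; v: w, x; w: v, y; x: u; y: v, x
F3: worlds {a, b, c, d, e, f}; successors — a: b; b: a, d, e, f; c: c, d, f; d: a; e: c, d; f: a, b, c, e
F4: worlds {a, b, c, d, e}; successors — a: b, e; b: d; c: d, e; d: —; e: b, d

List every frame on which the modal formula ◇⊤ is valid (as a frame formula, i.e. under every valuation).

F1, F2, F3

This is the axiom for seriality; its first-order frame correspondent is ∀x ∃y Rxy.
F1: holds.
F2: holds.
F3: holds.
F4: fails — world d has no successor.
Valid on: F1, F2, F3.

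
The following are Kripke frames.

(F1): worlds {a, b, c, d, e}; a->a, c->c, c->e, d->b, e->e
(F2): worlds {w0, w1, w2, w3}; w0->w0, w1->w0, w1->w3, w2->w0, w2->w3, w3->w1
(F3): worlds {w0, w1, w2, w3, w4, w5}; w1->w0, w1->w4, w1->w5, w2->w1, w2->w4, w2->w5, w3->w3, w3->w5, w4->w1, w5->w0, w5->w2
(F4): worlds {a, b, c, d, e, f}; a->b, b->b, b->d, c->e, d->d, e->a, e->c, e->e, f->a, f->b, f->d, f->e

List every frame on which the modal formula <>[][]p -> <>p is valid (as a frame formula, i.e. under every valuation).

(F2)

This is the axiom for a generalized confluence (Geach) condition; its first-order frame correspondent is forall x forall y (xRy -> exists w (y R^2 w & xRw)).
(F1): fails — dRb but no w with bR²w and dRw.
(F2): holds.
(F3): fails — w1Rw0 but no w with w0R²w and w1Rw.
(F4): fails — eRa but no w with aR²w and eRw.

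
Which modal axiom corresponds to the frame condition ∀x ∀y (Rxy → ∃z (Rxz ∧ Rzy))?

The condition is density. The C4 schema □□q → □q defines it.

□□q → □q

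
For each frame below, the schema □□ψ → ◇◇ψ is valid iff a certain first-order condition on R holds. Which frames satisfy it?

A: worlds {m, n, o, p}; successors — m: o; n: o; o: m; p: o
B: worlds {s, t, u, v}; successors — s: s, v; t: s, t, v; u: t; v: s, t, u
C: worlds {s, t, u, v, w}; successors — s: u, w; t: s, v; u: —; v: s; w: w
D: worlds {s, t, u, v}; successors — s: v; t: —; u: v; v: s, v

Frame correspondent (Sahlqvist): ∀x ∃w (xR²w ∧ xR²w) — i.e. a generalized confluence (Geach) condition.
A: condition met.
B: condition met.
C: fails — at u but no w* with uR²w* and uR²w*.
D: fails — at t but no w with tR²w and tR²w.

A, B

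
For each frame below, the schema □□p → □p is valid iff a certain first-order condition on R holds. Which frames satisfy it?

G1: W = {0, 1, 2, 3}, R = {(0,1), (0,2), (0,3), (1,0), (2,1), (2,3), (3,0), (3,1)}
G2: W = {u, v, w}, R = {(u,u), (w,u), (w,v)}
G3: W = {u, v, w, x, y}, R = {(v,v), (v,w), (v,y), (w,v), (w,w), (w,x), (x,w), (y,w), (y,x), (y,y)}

This is the axiom for density; its first-order frame correspondent is ∀x ∀y (Rxy → ∃z (Rxz ∧ Rzy)).
G1: fails — R10 but no z with R1z and Rz0.
G2: fails — Rwv but no z with Rwz and Rzv.
G3: holds.

G3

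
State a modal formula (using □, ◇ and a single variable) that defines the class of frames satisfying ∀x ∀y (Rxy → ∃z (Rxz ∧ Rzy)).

This is density; the standard corresponding axiom is C4: □□s → □s.
Suppose □□s→□s is valid. Take Rxy and set V(s)={w : xR²w}. Then □□s at x, so □s at x, so s at y, i.e. ∃z(Rxz∧Rzy).

□□s → □s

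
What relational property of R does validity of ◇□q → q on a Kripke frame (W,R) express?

symmetry: ∀x ∀y (Rxy → Ryx)

This is a form of the B axiom.
It corresponds to symmetry: ∀x ∀y (Rxy → Ryx).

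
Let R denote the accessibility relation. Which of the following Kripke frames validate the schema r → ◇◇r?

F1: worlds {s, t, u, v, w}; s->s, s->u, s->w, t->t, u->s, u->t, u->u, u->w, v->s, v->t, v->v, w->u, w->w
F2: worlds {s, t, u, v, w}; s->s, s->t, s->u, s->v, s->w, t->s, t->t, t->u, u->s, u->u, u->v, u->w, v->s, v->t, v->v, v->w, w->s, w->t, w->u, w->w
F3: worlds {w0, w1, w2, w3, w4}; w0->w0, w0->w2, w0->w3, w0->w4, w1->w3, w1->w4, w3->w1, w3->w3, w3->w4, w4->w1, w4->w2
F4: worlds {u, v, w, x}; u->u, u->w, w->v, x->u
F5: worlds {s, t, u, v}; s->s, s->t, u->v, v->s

F1, F2

The schema corresponds to a generalized confluence (Geach) condition: ∀x ∃w (x = w ∧ xR²w).
F1: satisfies the condition.
F2: satisfies the condition.
F3: fails — at w2 but no w with w2=w and w2R²w.
F4: fails — at v but no t with v=t and vR²t.
F5: fails — at t but no w with t=w and tR²w.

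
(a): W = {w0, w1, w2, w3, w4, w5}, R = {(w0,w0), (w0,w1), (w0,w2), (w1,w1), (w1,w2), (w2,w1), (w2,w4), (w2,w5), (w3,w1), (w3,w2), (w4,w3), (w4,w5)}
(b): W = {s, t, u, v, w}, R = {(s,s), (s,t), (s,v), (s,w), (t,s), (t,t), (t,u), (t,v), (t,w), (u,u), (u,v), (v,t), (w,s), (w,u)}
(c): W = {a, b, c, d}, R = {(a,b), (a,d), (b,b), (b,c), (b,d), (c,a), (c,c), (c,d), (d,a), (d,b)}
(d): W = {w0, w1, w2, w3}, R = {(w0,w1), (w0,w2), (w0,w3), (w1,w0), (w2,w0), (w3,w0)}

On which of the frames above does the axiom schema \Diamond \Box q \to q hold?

(d)

This is the axiom for symmetry; its first-order frame correspondent is \forall x \forall y (Rxy \to Ryx).
(a): fails — Rw2w4 but not Rw4w2.
(b): fails — Ruv but not Rvu.
(c): fails — Rbc but not Rcb.
(d): holds.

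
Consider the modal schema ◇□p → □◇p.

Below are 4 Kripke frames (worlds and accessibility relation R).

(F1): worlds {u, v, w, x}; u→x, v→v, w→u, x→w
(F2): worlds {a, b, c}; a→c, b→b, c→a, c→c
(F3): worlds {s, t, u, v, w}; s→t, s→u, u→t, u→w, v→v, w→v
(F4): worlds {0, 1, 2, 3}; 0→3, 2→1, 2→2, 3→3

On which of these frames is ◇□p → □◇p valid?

The schema corresponds to convergence: ∀x ∀y ∀z (Rxy ∧ Rxz → ∃w (Ryw ∧ Rzw)).
(F1): condition met.
(F2): condition met.
(F3): fails — Rsu and Rst but u and t have no common successor.
(F4): fails — R22 and R21 but 2 and 1 have no common successor.

(F1), (F2)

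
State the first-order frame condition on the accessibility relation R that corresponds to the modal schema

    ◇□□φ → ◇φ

∀x ∀y (xRy → ∃w (yR²w ∧ xRw))

This is a Sahlqvist (Geach-type) schema ◇^1□^2φ → □^0◇^1φ.
Minimal-valuation argument: fix x; take any y with xR^1y and any z with xR^0z. Set V(φ) to the set of worlds R-reachable from y in exactly 2 steps. Then □^2φ holds at y, so the antecedent holds at x; validity forces ◇^1φ at z, giving a w with zR^1w and yR^2w.
First-order correspondent: ∀x ∀y (xRy → ∃w (yR²w ∧ xRw)).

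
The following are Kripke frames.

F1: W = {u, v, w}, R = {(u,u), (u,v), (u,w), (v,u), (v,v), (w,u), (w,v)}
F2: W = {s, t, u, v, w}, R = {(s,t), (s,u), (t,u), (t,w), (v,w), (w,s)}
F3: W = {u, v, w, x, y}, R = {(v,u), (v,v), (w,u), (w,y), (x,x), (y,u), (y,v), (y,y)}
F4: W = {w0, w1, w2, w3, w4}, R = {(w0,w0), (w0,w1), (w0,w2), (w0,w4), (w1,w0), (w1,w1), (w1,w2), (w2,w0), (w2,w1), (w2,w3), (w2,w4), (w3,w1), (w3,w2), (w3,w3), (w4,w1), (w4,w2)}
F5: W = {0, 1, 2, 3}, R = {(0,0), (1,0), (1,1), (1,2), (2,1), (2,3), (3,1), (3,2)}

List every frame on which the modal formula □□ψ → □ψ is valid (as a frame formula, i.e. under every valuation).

Frame correspondent (Sahlqvist): ∀x ∀y (Rxy → ∃z (Rxz ∧ Rzy)) — i.e. density.
F1: condition met.
F2: fails — Rvw but no z with Rvz and Rzw.
F3: condition met.
F4: condition met.
F5: fails — R23 but no z with R2z and Rz3.
Valid on: F1, F3, F4.

F1, F3, F4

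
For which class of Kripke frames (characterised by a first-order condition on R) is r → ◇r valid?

Reflexivity

Equivalently (dual form): □r → r.
Suppose □r→r is valid. At any x set V(r)={w : Rxw}. Then □r holds at x, so r holds at x, i.e. Rxx.
Conversely, on a frame with reflexivity the schema holds at every world under every valuation.
So the correspondent is reflexivity.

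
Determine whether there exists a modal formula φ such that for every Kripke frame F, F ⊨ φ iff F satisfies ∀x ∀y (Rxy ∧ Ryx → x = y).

Not modally definable

If a class were modally definable it would be closed under surjective bounded morphisms (Goldblatt–Thomason).
The 8-cycle (worlds a,b,c,d,e,f,g,h with a→b→c→d→e→f→g→h→a) is antisymmetric. Sending even-indexed worlds to • and odd-indexed worlds to ∘ is a surjective bounded morphism onto the two-world frame with •↔∘, which is not antisymmetric.
Hence antisymmetry is not modally definable.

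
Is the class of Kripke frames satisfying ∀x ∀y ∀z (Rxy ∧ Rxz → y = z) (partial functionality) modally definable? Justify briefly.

Yes: it is partial functionality, defined by the CD schema ◇q → □q.

Definable; ◇q → □q defines it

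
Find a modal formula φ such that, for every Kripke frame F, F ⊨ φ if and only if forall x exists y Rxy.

□ψ → ◇ψ

This is seriality; the standard corresponding axiom is D: □ψ → ◇ψ.
Suppose □ψ→◇ψ is valid. At any x set V(ψ)=W. Then □ψ at x, so ◇ψ at x, so x has a successor.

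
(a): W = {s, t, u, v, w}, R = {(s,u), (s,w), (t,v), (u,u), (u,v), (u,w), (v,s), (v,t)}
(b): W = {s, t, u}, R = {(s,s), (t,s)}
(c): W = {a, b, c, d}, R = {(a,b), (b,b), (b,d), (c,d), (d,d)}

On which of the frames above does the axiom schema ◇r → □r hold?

(b)

The schema corresponds to partial functionality: ∀x ∀y ∀z (Rxy ∧ Rxz → y = z).
(a): fails — s sees both u and w.
(b): ✓.
(c): fails — b sees both b and d.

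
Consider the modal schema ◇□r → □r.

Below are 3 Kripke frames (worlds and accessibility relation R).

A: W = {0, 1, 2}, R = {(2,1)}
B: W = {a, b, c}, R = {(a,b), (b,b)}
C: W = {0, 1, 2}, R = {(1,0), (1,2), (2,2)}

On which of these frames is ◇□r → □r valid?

Frame correspondent (Sahlqvist): ∀x ∀y ∀z (Rxy ∧ Rxz → Ryz) — i.e. the Euclidean property.
A: fails — R21 and R21 but not R11.
B: ✓.
C: fails — R12 and R10 but not R20.

B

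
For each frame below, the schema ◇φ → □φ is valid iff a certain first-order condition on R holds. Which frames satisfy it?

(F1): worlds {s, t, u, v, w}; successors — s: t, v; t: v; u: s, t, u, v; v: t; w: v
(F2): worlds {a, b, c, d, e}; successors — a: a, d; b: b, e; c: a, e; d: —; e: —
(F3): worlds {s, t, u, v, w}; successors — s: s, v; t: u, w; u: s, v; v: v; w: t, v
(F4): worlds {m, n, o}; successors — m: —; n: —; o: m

Frame correspondent (Sahlqvist): ∀x ∀y ∀z (Rxy ∧ Rxz → y = z) — i.e. partial functionality.
(F1): fails — s sees both t and v.
(F2): fails — a sees both a and d.
(F3): fails — s sees both s and v.
(F4): condition met.
Valid on: (F4).

(F4)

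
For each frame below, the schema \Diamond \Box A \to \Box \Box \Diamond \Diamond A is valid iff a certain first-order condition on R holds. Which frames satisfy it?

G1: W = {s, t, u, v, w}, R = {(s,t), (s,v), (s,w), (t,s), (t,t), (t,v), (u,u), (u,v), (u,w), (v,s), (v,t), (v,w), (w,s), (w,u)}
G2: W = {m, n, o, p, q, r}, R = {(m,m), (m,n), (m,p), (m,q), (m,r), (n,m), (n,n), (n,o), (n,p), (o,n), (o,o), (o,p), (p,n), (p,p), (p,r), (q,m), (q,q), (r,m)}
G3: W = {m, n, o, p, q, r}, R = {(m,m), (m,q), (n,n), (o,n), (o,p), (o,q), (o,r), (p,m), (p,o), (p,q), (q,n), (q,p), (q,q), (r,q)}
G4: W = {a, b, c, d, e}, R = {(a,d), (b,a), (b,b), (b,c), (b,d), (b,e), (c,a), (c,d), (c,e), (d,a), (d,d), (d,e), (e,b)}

The schema corresponds to a generalized confluence (Geach) condition: \forall x \forall y \forall z ((xRy \wedge x R^2 z) \to \exists w (yRw \wedge z R^2 w)).
G1: satisfies the condition.
G2: satisfies the condition.
G3: fails — mRm, mR²n but no w with mRw and nR²w.
G4: fails — bRe, bR²a but no w with eRw and aR²w.
Valid on: G1, G2.

G1, G2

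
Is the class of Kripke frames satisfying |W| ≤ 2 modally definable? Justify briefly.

Not definable by any modal formula

Any modally definable frame class is closed under disjoint unions.
Any modal formula valid on each of 3 disjoint one-world frames is valid on their disjoint union (validity is preserved under disjoint unions). Each one-world frame has |W|=1≤2, but the union has |W|=3.
So the class is not modally definable.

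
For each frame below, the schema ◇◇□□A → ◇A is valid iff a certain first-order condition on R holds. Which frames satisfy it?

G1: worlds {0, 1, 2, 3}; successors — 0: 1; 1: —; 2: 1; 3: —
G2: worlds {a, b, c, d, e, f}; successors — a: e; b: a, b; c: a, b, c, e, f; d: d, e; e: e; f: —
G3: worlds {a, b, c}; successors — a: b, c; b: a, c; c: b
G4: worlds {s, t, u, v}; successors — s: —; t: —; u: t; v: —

G1, G4

The schema corresponds to a generalized confluence (Geach) condition: ∀x ∀y (xR²y → ∃w (yR²w ∧ xRw)).
G1: ✓.
G2: fails — bR²a but no w with aR²w and bRw.
G3: fails — cR²c but no w with cR²w and cRw.
G4: ✓.
Valid on: G1, G4.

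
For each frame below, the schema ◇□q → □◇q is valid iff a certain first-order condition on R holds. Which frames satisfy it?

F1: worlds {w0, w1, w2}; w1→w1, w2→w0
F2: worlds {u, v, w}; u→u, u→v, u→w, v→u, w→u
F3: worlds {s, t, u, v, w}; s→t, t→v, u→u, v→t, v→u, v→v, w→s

This is the axiom for convergence; its first-order frame correspondent is ∀x ∀y ∀z (Rxy ∧ Rxz → ∃w (Ryw ∧ Rzw)).
F1: fails — Rw2w0 and Rw2w0 but w0 and w0 have no common successor.
F2: condition met.
F3: fails — Rvt and Rvu but t and u have no common successor.
Valid on: F2.

F2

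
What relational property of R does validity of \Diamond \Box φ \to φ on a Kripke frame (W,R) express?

symmetry: \forall x \forall y (Rxy \to Ryx)

This is frame-equivalent to φ → □◇φ (substitute ¬φ for φ and contrapose).
Suppose φ→□◇φ is valid. Take Rxy and set V(φ)={x}. Then φ at x, so □◇φ at x, so ◇φ at y, so some z with Ryz has φ; z=x, i.e. Ryx.
The converse is a direct semantic check.
So the correspondent is symmetry.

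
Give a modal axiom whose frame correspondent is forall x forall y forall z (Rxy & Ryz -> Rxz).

□ψ → □□ψ

A defining formula is □ψ → □□ψ (the 4 axiom).
Suppose □ψ→□□ψ is valid. Take Rxy, Ryz and set V(ψ)={w : Rxw}. Then □ψ at x, so □□ψ at x, so □ψ at y, so ψ at z, i.e. Rxz.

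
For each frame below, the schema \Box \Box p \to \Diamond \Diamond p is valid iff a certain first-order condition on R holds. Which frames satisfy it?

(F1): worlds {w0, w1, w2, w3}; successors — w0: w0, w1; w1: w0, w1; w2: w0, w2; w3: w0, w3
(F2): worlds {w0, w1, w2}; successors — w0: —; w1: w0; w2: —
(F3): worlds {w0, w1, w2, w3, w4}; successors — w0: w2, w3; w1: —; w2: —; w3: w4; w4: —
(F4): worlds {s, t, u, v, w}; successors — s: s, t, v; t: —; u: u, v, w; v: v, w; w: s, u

(F1)

The schema corresponds to a generalized confluence (Geach) condition: \forall x \exists w (x R^2 w \wedge x R^2 w).
(F1): condition met.
(F2): fails — at w0 but no w with w0R²w and w0R²w.
(F3): fails — at w1 but no w with w1R²w and w1R²w.
(F4): fails — at t but no w* with tR²w* and tR²w*.
Valid on: (F1).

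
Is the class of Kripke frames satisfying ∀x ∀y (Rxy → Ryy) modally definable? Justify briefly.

This is a Sahlqvist condition; the T□ axiom □(□r → r) defines it.
Suppose □(□r→r) is valid. Take Rxy and set V(r)={w : Ryw}. Then at y, □r holds; since □(□r→r) at x, □r→r at y, so r at y, i.e. Ryy.

Yes — defined by □(□r → r)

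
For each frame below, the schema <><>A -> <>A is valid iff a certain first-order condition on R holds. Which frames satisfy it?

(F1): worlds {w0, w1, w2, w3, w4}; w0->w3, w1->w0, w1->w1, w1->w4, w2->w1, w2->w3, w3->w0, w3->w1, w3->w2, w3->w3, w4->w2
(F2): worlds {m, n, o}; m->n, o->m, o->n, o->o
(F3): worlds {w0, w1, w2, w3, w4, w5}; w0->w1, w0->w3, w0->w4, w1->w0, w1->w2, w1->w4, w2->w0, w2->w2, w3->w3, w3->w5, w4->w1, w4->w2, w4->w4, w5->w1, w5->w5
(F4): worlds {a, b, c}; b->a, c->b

(F2)

This is the axiom for transitivity; its first-order frame correspondent is forall x forall y forall z (Rxy & Ryz -> Rxz).
(F1): fails — Rw1w0 and Rw0w3 but not Rw1w3.
(F2): condition met.
(F3): fails — Rw1w0 and Rw0w1 but not Rw1w1.
(F4): fails — Rcb and Rba but not Rca.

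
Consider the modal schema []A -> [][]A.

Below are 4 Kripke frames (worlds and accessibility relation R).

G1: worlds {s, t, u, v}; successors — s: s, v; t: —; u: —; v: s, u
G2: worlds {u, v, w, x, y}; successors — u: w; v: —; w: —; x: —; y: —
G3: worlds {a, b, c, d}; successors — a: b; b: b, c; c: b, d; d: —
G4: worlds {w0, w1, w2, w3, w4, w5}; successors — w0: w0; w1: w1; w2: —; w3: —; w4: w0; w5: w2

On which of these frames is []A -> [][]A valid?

The schema corresponds to transitivity: forall x forall y forall z (Rxy & Ryz -> Rxz).
G1: fails — Rsv and Rvu but not Rsu.
G2: ✓.
G3: fails — Rbc and Rcd but not Rbd.
G4: ✓.
Valid on: G2, G4.

G2, G4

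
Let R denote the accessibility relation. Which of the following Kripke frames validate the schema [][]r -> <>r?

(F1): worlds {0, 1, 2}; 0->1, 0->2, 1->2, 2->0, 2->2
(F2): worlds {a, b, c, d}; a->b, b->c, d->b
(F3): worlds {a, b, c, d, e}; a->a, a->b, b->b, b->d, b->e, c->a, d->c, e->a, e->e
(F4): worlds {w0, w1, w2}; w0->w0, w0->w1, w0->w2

The schema corresponds to a generalized confluence (Geach) condition: forall x exists w (x R^2 w & xRw).
(F1): condition met.
(F2): fails — at a but no w with aR²w and aRw.
(F3): fails — at d but no w with dR²w and dRw.
(F4): fails — at w1 but no w with w1R²w and w1Rw.
Valid on: (F1).

(F1)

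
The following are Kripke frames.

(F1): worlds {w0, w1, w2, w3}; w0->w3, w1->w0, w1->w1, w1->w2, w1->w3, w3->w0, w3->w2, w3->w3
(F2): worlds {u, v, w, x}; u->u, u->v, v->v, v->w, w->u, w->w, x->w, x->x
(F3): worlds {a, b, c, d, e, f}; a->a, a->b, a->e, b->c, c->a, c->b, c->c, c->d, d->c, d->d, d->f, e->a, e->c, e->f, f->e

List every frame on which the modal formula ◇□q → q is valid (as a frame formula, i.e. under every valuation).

The schema corresponds to symmetry: ∀x ∀y (Rxy → Ryx).
(F1): fails — Rw1w2 but not Rw2w1.
(F2): fails — Ruv but not Rvu.
(F3): fails — Rdf but not Rfd.
Valid on no frame.

none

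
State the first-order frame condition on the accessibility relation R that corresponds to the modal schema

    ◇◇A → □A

This is a Sahlqvist (Geach-type) schema ◇^2□^0A → □^1◇^0A.
First-order correspondent: ∀x ∀y ∀z ((xR²y ∧ xRz) → ∃w (y = w ∧ z = w)).

∀x ∀y ∀z ((xR²y ∧ xRz) → ∃w (y = w ∧ z = w))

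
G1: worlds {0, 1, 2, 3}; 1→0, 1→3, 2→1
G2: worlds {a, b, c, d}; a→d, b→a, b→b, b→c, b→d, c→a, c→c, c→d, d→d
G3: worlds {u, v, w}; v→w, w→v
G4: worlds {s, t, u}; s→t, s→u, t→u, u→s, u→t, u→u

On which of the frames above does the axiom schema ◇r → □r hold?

Frame correspondent (Sahlqvist): ∀x ∀y ∀z (Rxy ∧ Rxz → y = z) — i.e. partial functionality.
G1: fails — 1 sees both 0 and 3.
G2: fails — b sees both a and b.
G3: satisfies the condition.
G4: fails — s sees both t and u.

G3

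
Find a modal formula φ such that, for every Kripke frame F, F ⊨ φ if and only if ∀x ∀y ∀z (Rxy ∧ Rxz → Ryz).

A defining formula is ◇s → □◇s (the 5 axiom).
Suppose ◇s→□◇s is valid. Take Rxy, Rxz and set V(s)={y}. Then ◇s at x, so □◇s at x, so ◇s at z, so some w with Rzw has s; w=y, i.e. Rzy. By symmetry of the argument, Ryz.

◇s → □◇s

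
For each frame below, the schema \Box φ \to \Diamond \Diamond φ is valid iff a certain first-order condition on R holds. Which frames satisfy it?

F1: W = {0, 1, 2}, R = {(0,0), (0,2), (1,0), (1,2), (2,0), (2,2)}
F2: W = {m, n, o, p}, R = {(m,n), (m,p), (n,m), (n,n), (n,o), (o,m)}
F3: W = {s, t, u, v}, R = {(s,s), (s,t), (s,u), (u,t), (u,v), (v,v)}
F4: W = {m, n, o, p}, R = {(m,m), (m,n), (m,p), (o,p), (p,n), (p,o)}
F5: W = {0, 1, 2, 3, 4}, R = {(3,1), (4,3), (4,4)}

F1

Frame correspondent (Sahlqvist): \forall x \exists w (xRw \wedge x R^2 w) — i.e. a generalized confluence (Geach) condition.
F1: holds.
F2: fails — at o but no w with oRw and oR²w.
F3: fails — at t but no w with tRw and tR²w.
F4: fails — at n but no w with nRw and nR²w.
F5: fails — at 0 but no w with 0Rw and 0R²w.
Valid on: F1.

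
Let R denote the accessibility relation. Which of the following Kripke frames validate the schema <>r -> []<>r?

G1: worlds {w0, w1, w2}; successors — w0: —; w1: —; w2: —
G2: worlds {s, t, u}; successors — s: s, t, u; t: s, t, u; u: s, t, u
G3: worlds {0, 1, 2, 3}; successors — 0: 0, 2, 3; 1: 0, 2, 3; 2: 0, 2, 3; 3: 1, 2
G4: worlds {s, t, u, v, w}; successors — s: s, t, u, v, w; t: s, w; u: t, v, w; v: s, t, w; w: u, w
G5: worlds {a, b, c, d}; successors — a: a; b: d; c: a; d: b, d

Frame correspondent (Sahlqvist): forall x forall y forall z (Rxy & Rxz -> Ryz) — i.e. the Euclidean property.
G1: holds.
G2: holds.
G3: fails — R03 and R00 but not R30.
G4: fails — Rsv and Rsv but not Rvv.
G5: fails — Rdb and Rdb but not Rbb.
Valid on: G1, G2.

G1, G2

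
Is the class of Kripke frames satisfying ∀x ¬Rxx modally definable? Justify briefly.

Not modally definable

Any modally definable frame class is closed under surjective bounded morphisms.
The 3-cycle (worlds 0,1,2 with 0→1→2→0) is irreflexive, and the map sending every world to a single reflexive point • is a surjective bounded morphism (forth: every edge maps to (•,•); back: every world has a successor). So any modal formula valid on the 3-cycle is also valid on the reflexive point, which is not irreflexive.
So no modal formula (or set of formulas) defines exactly the irreflexive frames.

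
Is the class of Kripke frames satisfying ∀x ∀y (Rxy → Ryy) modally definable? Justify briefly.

The condition is shift-reflexivity. A defining modal formula is □(□r → r).
Suppose □(□r→r) is valid. Take Rxy and set V(r)={w : Ryw}. Then at y, □r holds; since □(□r→r) at x, □r→r at y, so r at y, i.e. Ryy.

Yes, by □(□r → r)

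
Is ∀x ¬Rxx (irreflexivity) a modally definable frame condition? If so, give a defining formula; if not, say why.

Any modally definable frame class is closed under surjective bounded morphisms.
The 5-cycle (worlds 0,1,2,3,4 with 0→1→2→3→4→0) is irreflexive, and the map sending every world to a single reflexive point • is a surjective bounded morphism (forth: every edge maps to (•,•); back: every world has a successor). So any modal formula valid on the 5-cycle is also valid on the reflexive point, which is not irreflexive.
So the class is not modally definable.

Not modally definable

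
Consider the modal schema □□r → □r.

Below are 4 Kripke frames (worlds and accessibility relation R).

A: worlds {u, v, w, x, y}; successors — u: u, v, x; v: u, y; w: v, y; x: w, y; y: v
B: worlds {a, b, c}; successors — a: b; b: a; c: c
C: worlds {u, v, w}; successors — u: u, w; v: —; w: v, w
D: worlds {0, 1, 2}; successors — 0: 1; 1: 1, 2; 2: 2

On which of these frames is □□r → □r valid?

This is the axiom for density; its first-order frame correspondent is ∀x ∀y (Rxy → ∃z (Rxz ∧ Rzy)).
A: fails — Rxw but no z with Rxz and Rzw.
B: fails — Rab but no z with Raz and Rzb.
C: condition met.
D: condition met.

C, D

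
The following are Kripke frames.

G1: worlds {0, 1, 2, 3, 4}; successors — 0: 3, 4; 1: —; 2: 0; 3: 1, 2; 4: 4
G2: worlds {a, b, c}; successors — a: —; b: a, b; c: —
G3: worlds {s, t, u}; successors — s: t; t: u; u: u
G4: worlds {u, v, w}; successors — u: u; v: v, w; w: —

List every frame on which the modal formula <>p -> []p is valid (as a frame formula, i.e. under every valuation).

G3

The schema corresponds to partial functionality: forall x forall y forall z (Rxy & Rxz -> y = z).
G1: fails — 0 sees both 3 and 4.
G2: fails — b sees both a and b.
G3: holds.
G4: fails — v sees both v and w.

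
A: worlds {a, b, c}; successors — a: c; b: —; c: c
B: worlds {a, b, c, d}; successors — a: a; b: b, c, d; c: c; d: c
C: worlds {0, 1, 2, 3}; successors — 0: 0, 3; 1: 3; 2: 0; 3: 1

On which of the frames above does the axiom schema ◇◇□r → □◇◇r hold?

A, B

The schema corresponds to a generalized confluence (Geach) condition: ∀x ∀y ∀z ((xR²y ∧ xRz) → ∃w (yRw ∧ zR²w)).
A: ✓.
B: ✓.
C: fails — 0R²3, 0R3 but no w with 3Rw and 3R²w.
Valid on: A, B.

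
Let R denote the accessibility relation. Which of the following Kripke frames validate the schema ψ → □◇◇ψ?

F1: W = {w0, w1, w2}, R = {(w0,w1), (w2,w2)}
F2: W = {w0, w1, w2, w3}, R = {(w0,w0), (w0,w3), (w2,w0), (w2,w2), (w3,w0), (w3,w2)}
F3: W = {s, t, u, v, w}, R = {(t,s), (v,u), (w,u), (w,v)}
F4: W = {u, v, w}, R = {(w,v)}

This is the axiom for a generalized confluence (Geach) condition; its first-order frame correspondent is ∀x ∀z (xRz → ∃w (x = w ∧ zR²w)).
F1: fails — w0Rw1 but no w with w0=w and w1R²w.
F2: condition met.
F3: fails — tRs but no w* with t=w* and sR²w*.
F4: fails — wRv but no t with w=t and vR²t.
Valid on: F2.

F2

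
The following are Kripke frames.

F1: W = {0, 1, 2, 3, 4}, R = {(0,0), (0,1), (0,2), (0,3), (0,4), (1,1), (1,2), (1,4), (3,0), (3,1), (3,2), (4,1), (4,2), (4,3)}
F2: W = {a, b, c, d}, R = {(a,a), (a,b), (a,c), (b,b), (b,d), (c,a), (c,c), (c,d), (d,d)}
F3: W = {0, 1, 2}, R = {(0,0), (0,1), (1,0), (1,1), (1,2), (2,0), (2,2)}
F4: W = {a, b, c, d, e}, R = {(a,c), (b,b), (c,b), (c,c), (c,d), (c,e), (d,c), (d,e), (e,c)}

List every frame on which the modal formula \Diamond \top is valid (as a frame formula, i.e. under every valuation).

Frame correspondent (Sahlqvist): \forall x \exists y Rxy — i.e. seriality.
F1: fails — world 2 has no successor.
F2: holds.
F3: holds.
F4: holds.

F2, F3, F4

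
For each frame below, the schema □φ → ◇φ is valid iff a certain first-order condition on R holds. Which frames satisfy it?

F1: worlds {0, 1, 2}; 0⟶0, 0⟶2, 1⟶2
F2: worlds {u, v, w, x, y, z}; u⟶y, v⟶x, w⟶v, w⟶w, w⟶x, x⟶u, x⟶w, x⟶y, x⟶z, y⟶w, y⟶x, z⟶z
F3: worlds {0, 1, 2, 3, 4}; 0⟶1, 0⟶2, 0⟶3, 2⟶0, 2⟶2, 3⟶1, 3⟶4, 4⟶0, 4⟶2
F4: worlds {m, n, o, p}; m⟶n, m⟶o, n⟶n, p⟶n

Frame correspondent (Sahlqvist): ∀x ∃y Rxy — i.e. seriality.
F1: fails — world 2 has no successor.
F2: ✓.
F3: fails — world 1 has no successor.
F4: fails — world o has no successor.
Valid on: F2.

F2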